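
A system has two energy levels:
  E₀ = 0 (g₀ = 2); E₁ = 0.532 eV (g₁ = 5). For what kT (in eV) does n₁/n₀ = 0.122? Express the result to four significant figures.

0.1762 eV

n₁/n₀ = (g₁/g₀) exp[−(E₁−E₀)/kT] = 0.122.
⇒ (E₁−E₀)/kT = ln((5/2)/0.122) = ln(20.4918) = 3.02002.
kT = 0.532 eV / 3.02002 = 0.1762 eV.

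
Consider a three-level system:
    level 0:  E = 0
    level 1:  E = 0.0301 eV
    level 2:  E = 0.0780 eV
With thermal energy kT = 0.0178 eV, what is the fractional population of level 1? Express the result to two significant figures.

Eᵢ/kT = 0, 1.691, 4.382.
Z = Σ e^(−Eᵢ/kT) = e^(−0) + e^(−1.691) + e^(−4.382) = 1.000 + 0.1843 + 0.01250 = 1.197.
P₁ = e^(−E₁/kT) / Z = 0.1843/1.197 = 0.15.

0.15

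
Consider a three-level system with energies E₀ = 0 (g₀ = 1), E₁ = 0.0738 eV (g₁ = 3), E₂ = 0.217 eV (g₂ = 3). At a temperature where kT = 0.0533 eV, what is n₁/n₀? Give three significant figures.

0.751

n₁/n₀ = (g₁/g₀) exp[−(E₁−E₀)/kT] = (3/1) × exp(−(0.0738 eV)/(0.0533 eV)) = (3/1) × exp(-1.3846) = 0.751.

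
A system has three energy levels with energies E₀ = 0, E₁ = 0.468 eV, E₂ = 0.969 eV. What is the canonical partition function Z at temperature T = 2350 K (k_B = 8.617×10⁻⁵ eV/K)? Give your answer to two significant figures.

k_BT = 8.617×10⁻⁵ × 2350 K = 0.2025 eV.
Eᵢ/kT = 0, 2.311, 4.785.
Z = Σ e^(−Eᵢ/kT) = e^(−0) + e^(−2.311) + e^(−4.785) = 1.000 + 0.09916 + 0.008354 = 1.108.

Z = 1.1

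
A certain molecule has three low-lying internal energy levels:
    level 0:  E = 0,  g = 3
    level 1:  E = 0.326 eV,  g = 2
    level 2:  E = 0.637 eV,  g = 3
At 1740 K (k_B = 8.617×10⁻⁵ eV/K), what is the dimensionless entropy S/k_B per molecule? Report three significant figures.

1.39

k_BT = 8.617×10⁻⁵ × 1740 K = 0.14994 eV.
Eᵢ/kT = 0, 2.1742, 4.2484.
Z = Σ gᵢe^(−Eᵢ/kT) = 3·e^(−0) + 2·e^(−2.1742) + 3·e^(−4.2484) = 3.0000 + 0.22740 + 0.042861 = 3.2703.
⟨E⟩ = Σ EᵢPᵢ = 0.031017 eV.
S/k_B = ln Z + ⟨E⟩/kT = ln(3.2703) + 0.031017/0.14994 = 1.1849 + 0.20686 = 1.39.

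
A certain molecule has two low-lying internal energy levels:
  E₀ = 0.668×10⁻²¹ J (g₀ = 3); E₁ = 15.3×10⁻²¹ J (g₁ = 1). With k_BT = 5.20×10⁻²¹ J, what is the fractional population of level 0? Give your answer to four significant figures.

0.9804

Eᵢ/kT = 0.128462, 2.94231.
Z = Σ gᵢe^(−Eᵢ/kT) = 3·e^(−0.128462) + 1·e^(−2.94231) = 2.63834 + 0.0527437 = 2.69108.
P₀ = g₀ e^(−E₀/kT) / Z = 2.63834/2.69108 = 0.9804.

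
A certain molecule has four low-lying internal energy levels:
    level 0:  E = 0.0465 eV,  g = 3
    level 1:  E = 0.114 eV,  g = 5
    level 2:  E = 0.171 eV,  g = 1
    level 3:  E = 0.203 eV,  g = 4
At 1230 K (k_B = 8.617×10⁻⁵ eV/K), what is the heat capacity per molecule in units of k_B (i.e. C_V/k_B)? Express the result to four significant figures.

k_BT = 8.617×10⁻⁵ × 1230 K = 0.105989 eV.
Eᵢ/kT = 0.438725, 1.07558, 1.61337, 1.91529.
Z = Σ gᵢe^(−Eᵢ/kT) = 3·e^(−0.438725) + 5·e^(−1.07558) + 1·e^(−1.61337) + 4·e^(−1.91529) = 1.93457 + 1.70550 + 0.199215 + 0.589196 = 4.42848.
⟨E⟩ = 0.0989182 eV, ⟨E²⟩ = 0.0127477 eV².
C_V/k_B = (⟨E²⟩ − ⟨E⟩²)/(kT)² = (0.0127477 − 0.00978481)/0.0112337 = 0.2638.

0.2638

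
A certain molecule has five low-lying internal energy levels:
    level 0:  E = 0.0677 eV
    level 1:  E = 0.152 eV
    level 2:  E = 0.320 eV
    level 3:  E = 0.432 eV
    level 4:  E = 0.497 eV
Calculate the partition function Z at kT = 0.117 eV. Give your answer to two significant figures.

Eᵢ/kT = 0.5786, 1.299, 2.735, 3.692, 4.248.
Z = Σ e^(−Eᵢ/kT) = e^(−0.5786) + e^(−1.299) + e^(−2.735) + e^(−3.692) + e^(−4.248) = 0.5607 + 0.2728 + 0.06489 + 0.02492 + 0.01429 = 0.9376.

Z = 0.94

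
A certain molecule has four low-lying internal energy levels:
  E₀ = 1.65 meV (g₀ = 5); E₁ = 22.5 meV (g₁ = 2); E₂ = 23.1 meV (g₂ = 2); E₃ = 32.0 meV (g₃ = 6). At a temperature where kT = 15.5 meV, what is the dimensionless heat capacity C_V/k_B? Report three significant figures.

0.552

Eᵢ/kT = 0.10645, 1.4516, 1.4903, 2.0645.
Z = Σ gᵢe^(−Eᵢ/kT) = 5·e^(−0.10645) + 2·e^(−1.4516) + 2·e^(−1.4903) + 6·e^(−2.0645) = 4.4951 + 0.46839 + 0.45061 + 0.76129 = 6.1754.
⟨E⟩ = 8.5381 meV, ⟨E²⟩ = 205.55 meV².
C_V/k_B = (⟨E²⟩ − ⟨E⟩²)/(kT)² = (205.55 − 72.899)/240.25 = 0.552.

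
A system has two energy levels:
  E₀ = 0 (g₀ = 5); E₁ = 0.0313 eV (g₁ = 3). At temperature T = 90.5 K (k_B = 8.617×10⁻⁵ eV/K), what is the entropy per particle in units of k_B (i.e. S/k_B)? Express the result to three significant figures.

k_BT = 8.617×10⁻⁵ × 90.5 K = 0.0077984 eV.
Eᵢ/kT = 0, 4.0136.
Z = Σ gᵢe^(−Eᵢ/kT) = 5·e^(−0) + 3·e^(−4.0136) = 5.0000 + 0.054205 = 5.0542.
⟨E⟩ = Σ EᵢPᵢ = 0.00033568 eV.
S/k_B = ln Z + ⟨E⟩/kT = ln(5.0542) + 0.00033568/0.0077984 = 1.6202 + 0.043045 = 1.66.

1.66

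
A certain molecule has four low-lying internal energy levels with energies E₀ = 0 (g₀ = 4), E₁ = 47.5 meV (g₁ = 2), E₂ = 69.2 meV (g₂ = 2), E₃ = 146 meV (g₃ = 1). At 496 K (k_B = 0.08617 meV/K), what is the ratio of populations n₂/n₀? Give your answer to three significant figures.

0.0990

k_BT = 0.08617 × 496 K = 42.740 meV.
n₂/n₀ = (g₂/g₀) exp[−(E₂−E₀)/kT] = (2/4) × exp(−(69.2 meV)/(42.740 meV)) = (2/4) × exp(-1.6191) = 0.0990.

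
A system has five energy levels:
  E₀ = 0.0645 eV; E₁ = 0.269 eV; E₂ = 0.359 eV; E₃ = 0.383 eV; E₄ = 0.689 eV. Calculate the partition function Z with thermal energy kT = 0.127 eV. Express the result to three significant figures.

Z = 0.835

Eᵢ/kT = 0.50787, 2.1181, 2.8268, 3.0157, 5.4252.
Z = Σ e^(−Eᵢ/kT) = e^(−0.50787) + e^(−2.1181) + e^(−2.8268) + e^(−3.0157) + e^(−5.4252) = 0.60178 + 0.12026 + 0.059202 + 0.049012 + 0.0044042 = 0.83466.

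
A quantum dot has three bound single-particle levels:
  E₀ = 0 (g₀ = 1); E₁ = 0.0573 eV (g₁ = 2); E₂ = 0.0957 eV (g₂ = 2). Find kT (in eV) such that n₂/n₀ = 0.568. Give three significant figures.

0.0760 eV

n₂/n₀ = (g₂/g₀) exp[−(E₂−E₀)/kT] = 0.568.
⇒ (E₂−E₀)/kT = ln((2/1)/0.568) = ln(3.5211) = 1.2588.
kT = 0.0957 eV / 1.2588 = 0.0760 eV.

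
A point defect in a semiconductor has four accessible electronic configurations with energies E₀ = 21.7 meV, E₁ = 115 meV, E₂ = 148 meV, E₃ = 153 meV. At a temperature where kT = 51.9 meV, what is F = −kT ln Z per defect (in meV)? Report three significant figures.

Eᵢ/kT = 0.41811, 2.2158, 2.8516, 2.9480.
Z = Σ e^(−Eᵢ/kT) = e^(−0.41811) + e^(−2.2158) + e^(−2.8516) + e^(−2.9480) = 0.65829 + 0.10907 + 0.057752 + 0.052444 = 0.87756.
F = −kT ln Z = −51.9 × ln(0.87756) = −51.9 × -0.13061 = 6.78 meV.

6.78 meV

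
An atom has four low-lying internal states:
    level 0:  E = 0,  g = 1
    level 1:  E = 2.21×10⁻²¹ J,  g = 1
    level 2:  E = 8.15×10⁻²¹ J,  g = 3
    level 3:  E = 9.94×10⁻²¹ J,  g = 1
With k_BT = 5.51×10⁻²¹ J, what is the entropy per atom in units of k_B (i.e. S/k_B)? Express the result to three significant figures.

Eᵢ/kT = 0, 0.40109, 1.4791, 1.8040.
Z = Σ gᵢe^(−Eᵢ/kT) = 1·e^(−0) + 1·e^(−0.40109) + 3·e^(−1.4791) + 1·e^(−1.8040) = 1.0000 + 0.66959 + 0.68353 + 0.16464 = 2.5178.
⟨E⟩ = Σ EᵢPᵢ = 3.4503 ×10⁻²¹ J.
S/k_B = ln Z + ⟨E⟩/kT = ln(2.5178) + 3.4503/5.51 = 0.92339 + 0.62619 = 1.55.

1.55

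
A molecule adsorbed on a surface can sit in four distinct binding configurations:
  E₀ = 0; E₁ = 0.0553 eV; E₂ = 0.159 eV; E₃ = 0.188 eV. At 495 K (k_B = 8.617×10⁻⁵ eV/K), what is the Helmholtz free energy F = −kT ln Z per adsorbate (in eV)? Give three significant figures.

k_BT = 8.617×10⁻⁵ × 495 K = 0.042654 eV.
Eᵢ/kT = 0, 1.2965, 3.7277, 4.4076.
Z = Σ e^(−Eᵢ/kT) = e^(−0) + e^(−1.2965) + e^(−3.7277) + e^(−4.4076) = 1.0000 + 0.27349 + 0.024048 + 0.012184 = 1.3097.
F = −kT ln Z = −0.042654 × ln(1.3097) = −0.042654 × 0.26980 = -0.0115 eV.

-0.0115 eV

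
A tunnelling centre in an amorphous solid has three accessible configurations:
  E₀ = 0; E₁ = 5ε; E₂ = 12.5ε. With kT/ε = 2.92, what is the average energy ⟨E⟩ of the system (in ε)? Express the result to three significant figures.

Eᵢ/kT = 0, 1.7123, 4.2808.
Z = Σ e^(−Eᵢ/kT) = e^(−0) + e^(−1.7123) + e^(−4.2808) = 1.0000 + 0.18045 + 0.013832 = 1.1943.
⟨E⟩ = Σ Eᵢ e^(−Eᵢ/kT) / Z = (0·1.0000 + 5·0.18045 + 12.5·0.013832) / 1.1943 = 0.900 ε.

0.900 ε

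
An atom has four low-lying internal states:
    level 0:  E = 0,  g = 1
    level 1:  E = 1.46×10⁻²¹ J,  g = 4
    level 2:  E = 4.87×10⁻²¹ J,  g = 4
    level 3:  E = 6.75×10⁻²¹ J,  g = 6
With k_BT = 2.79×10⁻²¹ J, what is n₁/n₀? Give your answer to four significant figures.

n₁/n₀ = (g₁/g₀) exp[−(E₁−E₀)/kT] = (4/1) × exp(−(1.46 ×10⁻²¹ J)/(2.79 ×10⁻²¹ J)) = (4/1) × exp(-0.523297) = 2.370.

2.370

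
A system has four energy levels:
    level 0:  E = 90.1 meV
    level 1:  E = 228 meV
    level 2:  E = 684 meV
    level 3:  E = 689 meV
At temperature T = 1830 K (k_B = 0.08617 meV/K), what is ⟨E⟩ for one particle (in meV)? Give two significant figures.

150 meV

k_BT = 0.08617 × 1830 K = 157.7 meV.
Eᵢ/kT = 0.5713, 1.446, 4.337, 4.369.
Z = Σ e^(−Eᵢ/kT) = e^(−0.5713) + e^(−1.446) + e^(−4.337) + e^(−4.369) = 0.5648 + 0.2355 + 0.01308 + 0.01266 = 0.8260.
⟨E⟩ = Σ Eᵢ e^(−Eᵢ/kT) / Z = (90.1·0.5648 + 228·0.2355 + 684·0.01308 + 689·0.01266) / 0.8260 = 150 meV.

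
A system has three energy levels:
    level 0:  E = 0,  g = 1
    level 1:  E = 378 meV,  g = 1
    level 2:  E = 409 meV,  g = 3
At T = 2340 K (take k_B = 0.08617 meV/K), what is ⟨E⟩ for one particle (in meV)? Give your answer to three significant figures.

k_BT = 0.08617 × 2340 K = 201.64 meV.
Eᵢ/kT = 0, 1.8746, 2.0284.
Z = Σ gᵢe^(−Eᵢ/kT) = 1·e^(−0) + 1·e^(−1.8746) + 3·e^(−2.0284) = 1.0000 + 0.15342 + 0.39464 = 1.5481.
⟨E⟩ = Σ Eᵢ gᵢe^(−Eᵢ/kT) / Z = (0·1.0000 + 378·0.15342 + 409·0.39464) / 1.5481 = 142 meV.

142 meV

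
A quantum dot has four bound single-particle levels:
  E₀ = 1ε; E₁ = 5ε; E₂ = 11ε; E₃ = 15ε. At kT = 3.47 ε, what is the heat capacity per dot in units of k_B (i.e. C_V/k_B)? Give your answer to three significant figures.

0.660

Eᵢ/kT = 0.28818, 1.4409, 3.1700, 4.3228.
Z = Σ e^(−Eᵢ/kT) = e^(−0.28818) + e^(−1.4409) + e^(−3.1700) + e^(−4.3228) = 0.74963 + 0.23671 + 0.042004 + 0.013263 = 1.0416.
⟨E⟩ = 2.4906 ε, ⟨E²⟩ = 14.146 ε².
C_V/k_B = (⟨E²⟩ − ⟨E⟩²)/(kT)² = (14.146 − 6.2031)/12.041 = 0.660.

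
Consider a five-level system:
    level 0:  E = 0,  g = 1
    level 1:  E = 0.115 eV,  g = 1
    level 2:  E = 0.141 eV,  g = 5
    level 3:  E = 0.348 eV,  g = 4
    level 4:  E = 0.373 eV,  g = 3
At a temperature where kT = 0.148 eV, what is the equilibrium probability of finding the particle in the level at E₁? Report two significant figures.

Eᵢ/kT = 0, 0.7770, 0.9527, 2.351, 2.520.
Z = Σ gᵢe^(−Eᵢ/kT) = 1·e^(−0) + 1·e^(−0.7770) + 5·e^(−0.9527) + 4·e^(−2.351) + 3·e^(−2.520) = 1.000 + 0.4598 + 1.928 + 0.3811 + 0.2414 = 4.010.
P₁ = g₁ e^(−E₁/kT) / Z = 0.4598/4.010 = 0.11.

0.11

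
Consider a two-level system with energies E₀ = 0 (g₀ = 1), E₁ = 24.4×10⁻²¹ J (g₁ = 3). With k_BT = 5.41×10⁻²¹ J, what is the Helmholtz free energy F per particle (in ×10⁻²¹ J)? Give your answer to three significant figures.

Eᵢ/kT = 0, 4.5102.
Z = Σ gᵢe^(−Eᵢ/kT) = 1·e^(−0) + 3·e^(−4.5102) = 1.0000 + 0.032989 = 1.0330.
F = −kT ln Z = −5.41 × ln(1.0330) = −5.41 × 0.032467 = -0.176 ×10⁻²¹ J.

-0.176 ×10⁻²¹ J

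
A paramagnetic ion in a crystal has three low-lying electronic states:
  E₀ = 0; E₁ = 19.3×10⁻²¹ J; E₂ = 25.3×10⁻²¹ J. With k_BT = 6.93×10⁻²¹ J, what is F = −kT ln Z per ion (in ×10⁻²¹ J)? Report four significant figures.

-0.5826 ×10⁻²¹ J

Eᵢ/kT = 0, 2.78499, 3.65079.
Z = Σ e^(−Eᵢ/kT) = e^(−0) + e^(−2.78499) + e^(−3.65079) = 1.00000 + 0.0617297 + 0.0259706 = 1.08770.
F = −kT ln Z = −6.93 × ln(1.08770) = −6.93 × 0.0840654 = -0.5826 ×10⁻²¹ J.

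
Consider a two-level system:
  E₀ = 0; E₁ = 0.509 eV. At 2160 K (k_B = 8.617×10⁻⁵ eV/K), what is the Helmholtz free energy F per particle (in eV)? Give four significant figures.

-0.01171 eV

k_BT = 8.617×10⁻⁵ × 2160 K = 0.186127 eV.
Eᵢ/kT = 0, 2.73469.
Z = Σ e^(−Eᵢ/kT) = e^(−0) + e^(−2.73469) = 1.00000 + 0.0649141 = 1.06491.
F = −kT ln Z = −0.186127 × ln(1.06491) = −0.186127 × 0.0628903 = -0.01171 eV.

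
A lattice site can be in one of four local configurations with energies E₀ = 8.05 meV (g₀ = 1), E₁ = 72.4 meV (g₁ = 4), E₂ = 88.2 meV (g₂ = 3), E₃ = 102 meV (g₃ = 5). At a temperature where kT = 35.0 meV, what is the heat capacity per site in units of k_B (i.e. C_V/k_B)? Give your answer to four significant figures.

1.232

Eᵢ/kT = 0.230000, 2.06857, 2.52000, 2.91429.
Z = Σ gᵢe^(−Eᵢ/kT) = 1·e^(−0.230000) + 4·e^(−2.06857) + 3·e^(−2.52000) + 5·e^(−2.91429) = 0.794534 + 0.505465 + 0.241379 + 0.271213 = 1.81259.
⟨E⟩ = 50.7258 meV, ⟨E²⟩ = 4082.81 meV².
C_V/k_B = (⟨E²⟩ − ⟨E⟩²)/(kT)² = (4082.81 − 2573.11)/1225.00 = 1.232.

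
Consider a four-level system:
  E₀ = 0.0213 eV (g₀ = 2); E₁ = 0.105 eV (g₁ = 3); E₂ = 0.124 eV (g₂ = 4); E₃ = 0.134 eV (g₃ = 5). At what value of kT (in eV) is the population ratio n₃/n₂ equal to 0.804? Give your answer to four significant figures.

n₃/n₂ = (g₃/g₂) exp[−(E₃−E₂)/kT] = 0.804.
⇒ (E₃−E₂)/kT = ln((5/4)/0.804) = ln(1.55473) = 0.441302.
kT = 0.010 eV / 0.441302 = 0.02266 eV.

0.02266 eV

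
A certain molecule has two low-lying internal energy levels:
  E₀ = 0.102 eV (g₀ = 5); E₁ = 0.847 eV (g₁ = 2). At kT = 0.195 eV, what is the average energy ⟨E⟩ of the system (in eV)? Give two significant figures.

Eᵢ/kT = 0.5231, 4.344.
Z = Σ gᵢe^(−Eᵢ/kT) = 5·e^(−0.5231) + 2·e^(−4.344) = 2.963 + 0.02597 = 2.989.
⟨E⟩ = Σ Eᵢ gᵢe^(−Eᵢ/kT) / Z = (0.102·2.963 + 0.847·0.02597) / 2.989 = 0.11 eV.

0.11 eV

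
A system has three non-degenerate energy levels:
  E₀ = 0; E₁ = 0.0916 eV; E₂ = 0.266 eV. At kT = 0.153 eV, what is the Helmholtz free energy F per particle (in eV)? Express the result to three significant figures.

Eᵢ/kT = 0, 0.59869, 1.7386.
Z = Σ e^(−Eᵢ/kT) = e^(−0) + e^(−0.59869) + e^(−1.7386) = 1.0000 + 0.54953 + 0.17577 = 1.7253.
F = −kT ln Z = −0.153 × ln(1.7253) = −0.153 × 0.54540 = -0.0834 eV.

-0.0834 eV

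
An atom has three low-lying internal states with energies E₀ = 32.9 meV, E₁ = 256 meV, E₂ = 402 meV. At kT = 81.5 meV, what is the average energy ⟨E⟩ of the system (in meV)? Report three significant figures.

50.0 meV

Eᵢ/kT = 0.40368, 3.1411, 4.9325.
Z = Σ e^(−Eᵢ/kT) = e^(−0.40368) + e^(−3.1411) + e^(−4.9325) = 0.66786 + 0.043235 + 0.0072085 = 0.71830.
⟨E⟩ = Σ Eᵢ e^(−Eᵢ/kT) / Z = (32.9·0.66786 + 256·0.043235 + 402·0.0072085) / 0.71830 = 50.0 meV.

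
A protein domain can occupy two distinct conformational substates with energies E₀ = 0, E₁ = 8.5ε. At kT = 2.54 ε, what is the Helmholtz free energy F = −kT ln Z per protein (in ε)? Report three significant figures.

Eᵢ/kT = 0, 3.3465.
Z = Σ e^(−Eᵢ/kT) = e^(−0) + e^(−3.3465) = 1.0000 + 0.035207 = 1.0352.
F = −kT ln Z = −2.54 × ln(1.0352) = −2.54 × 0.034595 = -0.0879 ε.

-0.0879 ε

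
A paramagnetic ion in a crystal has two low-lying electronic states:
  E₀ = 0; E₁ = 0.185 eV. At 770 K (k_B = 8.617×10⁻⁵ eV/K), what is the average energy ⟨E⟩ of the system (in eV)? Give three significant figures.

k_BT = 8.617×10⁻⁵ × 770 K = 0.066351 eV.
Eᵢ/kT = 0, 2.7882.
Z = Σ e^(−Eᵢ/kT) = e^(−0) + e^(−2.7882) = 1.0000 + 0.061532 = 1.0615.
⟨E⟩ = Σ Eᵢ e^(−Eᵢ/kT) / Z = (0·1.0000 + 0.185·0.061532) / 1.0615 = 0.0107 eV.

0.0107 eV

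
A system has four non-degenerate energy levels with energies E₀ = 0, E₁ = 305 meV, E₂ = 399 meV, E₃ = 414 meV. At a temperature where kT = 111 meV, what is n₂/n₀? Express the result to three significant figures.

0.0275

n₂/n₀ = exp[−(E₂−E₀)/kT] = exp(−(399 meV)/(111 meV)) = exp(-3.5946) = 0.0275.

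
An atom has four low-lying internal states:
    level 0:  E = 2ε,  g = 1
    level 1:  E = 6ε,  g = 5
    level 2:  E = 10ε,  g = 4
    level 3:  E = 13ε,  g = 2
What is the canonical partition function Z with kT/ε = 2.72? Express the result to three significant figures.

Z = 1.15

Eᵢ/kT = 0.73529, 2.2059, 3.6765, 4.7794.
Z = Σ gᵢe^(−Eᵢ/kT) = 1·e^(−0.73529) + 5·e^(−2.2059) + 4·e^(−3.6765) + 2·e^(−4.7794) = 0.47937 + 0.55076 + 0.10125 + 0.016802 = 1.1482.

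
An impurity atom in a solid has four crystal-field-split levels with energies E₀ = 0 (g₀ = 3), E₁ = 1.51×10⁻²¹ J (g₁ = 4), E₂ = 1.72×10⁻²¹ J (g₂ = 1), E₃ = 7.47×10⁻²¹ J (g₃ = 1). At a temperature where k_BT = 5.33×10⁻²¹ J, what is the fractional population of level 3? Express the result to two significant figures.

0.035

Eᵢ/kT = 0, 0.2833, 0.3227, 1.402.
Z = Σ gᵢe^(−Eᵢ/kT) = 3·e^(−0) + 4·e^(−0.2833) + 1·e^(−0.3227) + 1·e^(−1.402) = 3.000 + 3.013 + 0.7242 + 0.2461 = 6.983.
P₃ = g₃ e^(−E₃/kT) / Z = 0.2461/6.983 = 0.035.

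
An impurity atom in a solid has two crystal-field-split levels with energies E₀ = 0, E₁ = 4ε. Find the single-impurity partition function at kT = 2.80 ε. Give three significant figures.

Eᵢ/kT = 0, 1.4286.
Z = Σ e^(−Eᵢ/kT) = e^(−0) + e^(−1.4286) = 1.0000 + 0.23964 = 1.2396.

Z = 1.24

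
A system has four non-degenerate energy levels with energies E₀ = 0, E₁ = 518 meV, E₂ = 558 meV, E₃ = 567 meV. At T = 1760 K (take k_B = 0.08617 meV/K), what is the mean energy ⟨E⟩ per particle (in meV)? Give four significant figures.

k_BT = 0.08617 × 1760 K = 151.659 meV.
Eᵢ/kT = 0, 3.41556, 3.67931, 3.73865.
Z = Σ e^(−Eᵢ/kT) = e^(−0) + e^(−3.41556) + e^(−3.67931) + e^(−3.73865) = 1.00000 + 0.0328580 + 0.0252404 + 0.0237862 = 1.08188.
⟨E⟩ = Σ Eᵢ e^(−Eᵢ/kT) / Z = (0·1.00000 + 518·0.0328580 + 558·0.0252404 + 567·0.0237862) / 1.08188 = 41.22 meV.

41.22 meV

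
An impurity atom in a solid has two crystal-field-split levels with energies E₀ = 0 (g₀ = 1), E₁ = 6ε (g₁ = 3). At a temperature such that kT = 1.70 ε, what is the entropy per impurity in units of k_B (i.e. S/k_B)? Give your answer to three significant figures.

Eᵢ/kT = 0, 3.5294.
Z = Σ gᵢe^(−Eᵢ/kT) = 1·e^(−0) + 3·e^(−3.5294) = 1.0000 + 0.087968 = 1.0880.
⟨E⟩ = Σ EᵢPᵢ = 0.48512 ε.
S/k_B = ln Z + ⟨E⟩/kT = ln(1.0880) + 0.48512/1.70 = 0.084341 + 0.28536 = 0.370.

0.370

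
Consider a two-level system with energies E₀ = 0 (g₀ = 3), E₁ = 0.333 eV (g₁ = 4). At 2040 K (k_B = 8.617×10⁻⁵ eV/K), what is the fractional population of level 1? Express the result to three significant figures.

0.167

k_BT = 8.617×10⁻⁵ × 2040 K = 0.17579 eV.
Eᵢ/kT = 0, 1.8943.
Z = Σ gᵢe^(−Eᵢ/kT) = 3·e^(−0) + 4·e^(−1.8943) = 3.0000 + 0.60169 = 3.6017.
P₁ = g₁ e^(−E₁/kT) / Z = 0.60169/3.6017 = 0.167.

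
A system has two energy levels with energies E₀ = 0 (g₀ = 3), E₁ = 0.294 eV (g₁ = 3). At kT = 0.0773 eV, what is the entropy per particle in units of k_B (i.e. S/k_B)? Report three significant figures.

Eᵢ/kT = 0, 3.8034.
Z = Σ gᵢe^(−Eᵢ/kT) = 3·e^(−0) + 3·e^(−3.8034) = 3.0000 + 0.066885 = 3.0669.
⟨E⟩ = Σ EᵢPᵢ = 0.0064117 eV.
S/k_B = ln Z + ⟨E⟩/kT = ln(3.0669) + 0.0064117/0.0773 = 1.1207 + 0.082946 = 1.20.

1.20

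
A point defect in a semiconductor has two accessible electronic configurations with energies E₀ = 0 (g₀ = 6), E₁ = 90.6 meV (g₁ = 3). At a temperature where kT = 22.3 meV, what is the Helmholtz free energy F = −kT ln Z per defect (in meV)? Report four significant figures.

Eᵢ/kT = 0, 4.06278.
Z = Σ gᵢe^(−Eᵢ/kT) = 6·e^(−0) + 3·e^(−4.06278) = 6.00000 + 0.0516034 = 6.05160.
F = −kT ln Z = −22.3 × ln(6.05160) = −22.3 × 1.80032 = -40.15 meV.

-40.15 meV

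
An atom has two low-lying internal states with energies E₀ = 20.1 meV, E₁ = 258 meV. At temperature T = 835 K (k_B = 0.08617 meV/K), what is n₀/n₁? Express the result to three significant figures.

k_BT = 0.08617 × 835 K = 71.952 meV.
n₀/n₁ = exp[−(E₀−E₁)/kT] = exp(−(-237.9 meV)/(71.952 meV)) = exp(3.3064) = 27.3.

27.3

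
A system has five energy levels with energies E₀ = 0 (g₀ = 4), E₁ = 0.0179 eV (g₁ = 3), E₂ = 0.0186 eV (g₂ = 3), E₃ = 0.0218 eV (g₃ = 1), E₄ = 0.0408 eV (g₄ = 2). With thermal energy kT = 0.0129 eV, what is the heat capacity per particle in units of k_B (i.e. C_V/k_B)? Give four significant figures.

0.5364

Eᵢ/kT = 0, 1.38760, 1.44186, 1.68992, 3.16279.
Z = Σ gᵢe^(−Eᵢ/kT) = 4·e^(−0) + 3·e^(−1.38760) + 3·e^(−1.44186) + 1·e^(−1.68992) + 2·e^(−3.16279) = 4.00000 + 0.749021 + 0.709462 + 0.184534 + 0.0846151 = 5.72763.
⟨E⟩ = 0.00594986 eV, ⟨E²⟩ = 0.000124657 eV².
C_V/k_B = (⟨E²⟩ − ⟨E⟩²)/(kT)² = (0.000124657 − 0.0000354008)/0.000166410 = 0.5364.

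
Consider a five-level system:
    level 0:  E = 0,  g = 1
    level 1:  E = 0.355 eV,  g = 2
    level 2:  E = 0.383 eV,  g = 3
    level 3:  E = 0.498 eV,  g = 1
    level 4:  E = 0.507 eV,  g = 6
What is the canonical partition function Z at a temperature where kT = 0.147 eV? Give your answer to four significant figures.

Z = 1.625

Eᵢ/kT = 0, 2.41497, 2.60544, 3.38776, 3.44898.
Z = Σ gᵢe^(−Eᵢ/kT) = 1·e^(−0) + 2·e^(−2.41497) + 3·e^(−2.60544) + 1·e^(−3.38776) + 6·e^(−3.44898) = 1.00000 + 0.178740 + 0.221612 + 0.0337843 + 0.190668 = 1.62480.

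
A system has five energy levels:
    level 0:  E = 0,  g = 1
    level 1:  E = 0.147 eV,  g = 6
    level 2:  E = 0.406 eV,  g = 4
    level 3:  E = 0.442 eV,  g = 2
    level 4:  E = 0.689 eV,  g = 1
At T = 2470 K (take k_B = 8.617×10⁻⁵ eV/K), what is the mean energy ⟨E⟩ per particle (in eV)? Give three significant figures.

0.168 eV

k_BT = 8.617×10⁻⁵ × 2470 K = 0.21284 eV.
Eᵢ/kT = 0, 0.69066, 1.9075, 2.0767, 3.2372.
Z = Σ gᵢe^(−Eᵢ/kT) = 1·e^(−0) + 6·e^(−0.69066) + 4·e^(−1.9075) + 2·e^(−2.0767) + 1·e^(−3.2372) = 1.0000 + 3.0075 + 0.59380 + 0.25069 + 0.039274 = 4.8913.
⟨E⟩ = Σ Eᵢ gᵢe^(−Eᵢ/kT) / Z = (0·1.0000 + 0.147·3.0075 + 0.406·0.59380 + 0.442·0.25069 + 0.689·0.039274) / 4.8913 = 0.168 eV.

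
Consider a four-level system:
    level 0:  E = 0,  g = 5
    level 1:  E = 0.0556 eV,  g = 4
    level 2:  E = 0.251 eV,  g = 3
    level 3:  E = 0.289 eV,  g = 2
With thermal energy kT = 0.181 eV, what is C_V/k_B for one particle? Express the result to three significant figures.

0.221

Eᵢ/kT = 0, 0.30718, 1.3867, 1.5967.
Z = Σ gᵢe^(−Eᵢ/kT) = 5·e^(−0) + 4·e^(−0.30718) + 3·e^(−1.3867) + 2·e^(−1.5967) = 5.0000 + 2.9421 + 0.74970 + 0.40513 = 9.0969.
⟨E⟩ = 0.051538 eV, ⟨E²⟩ = 0.0099115 eV².
C_V/k_B = (⟨E²⟩ − ⟨E⟩²)/(kT)² = (0.0099115 − 0.0026562)/0.032761 = 0.221.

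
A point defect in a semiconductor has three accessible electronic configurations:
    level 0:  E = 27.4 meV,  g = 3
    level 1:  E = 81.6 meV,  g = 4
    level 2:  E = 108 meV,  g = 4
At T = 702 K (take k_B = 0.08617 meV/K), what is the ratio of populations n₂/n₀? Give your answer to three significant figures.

0.352

k_BT = 0.08617 × 702 K = 60.491 meV.
n₂/n₀ = (g₂/g₀) exp[−(E₂−E₀)/kT] = (4/3) × exp(−(80.6 meV)/(60.491 meV)) = (4/3) × exp(-1.3324) = 0.352.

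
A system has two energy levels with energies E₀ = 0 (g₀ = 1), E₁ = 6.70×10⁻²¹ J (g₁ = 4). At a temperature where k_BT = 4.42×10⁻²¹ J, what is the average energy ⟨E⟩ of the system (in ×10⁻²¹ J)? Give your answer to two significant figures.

3.1 ×10⁻²¹ J

Eᵢ/kT = 0, 1.516.
Z = Σ gᵢe^(−Eᵢ/kT) = 1·e^(−0) + 4·e^(−1.516) = 1.000 + 0.8784 = 1.878.
⟨E⟩ = Σ Eᵢ gᵢe^(−Eᵢ/kT) / Z = (0·1.000 + 6.70·0.8784) / 1.878 = 3.1 ×10⁻²¹ J.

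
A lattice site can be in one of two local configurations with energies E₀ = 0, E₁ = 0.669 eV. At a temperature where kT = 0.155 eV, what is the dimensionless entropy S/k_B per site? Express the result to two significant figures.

0.070

Eᵢ/kT = 0, 4.316.
Z = Σ e^(−Eᵢ/kT) = e^(−0) + e^(−4.316) = 1.000 + 0.01335 = 1.013.
⟨E⟩ = Σ EᵢPᵢ = 0.008817 eV.
S/k_B = ln Z + ⟨E⟩/kT = ln(1.013) + 0.008817/0.155 = 0.01292 + 0.05688 = 0.070.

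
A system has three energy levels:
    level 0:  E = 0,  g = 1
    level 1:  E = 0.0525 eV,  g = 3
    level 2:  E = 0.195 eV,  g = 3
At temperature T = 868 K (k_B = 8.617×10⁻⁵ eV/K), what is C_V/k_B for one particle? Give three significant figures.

0.468

k_BT = 8.617×10⁻⁵ × 868 K = 0.074796 eV.
Eᵢ/kT = 0, 0.70191, 2.6071.
Z = Σ gᵢe^(−Eᵢ/kT) = 1·e^(−0) + 3·e^(−0.70191) + 3·e^(−2.6071) = 1.0000 + 1.4869 + 0.22124 = 2.7081.
⟨E⟩ = 0.044756 eV, ⟨E²⟩ = 0.0046198 eV².
C_V/k_B = (⟨E²⟩ − ⟨E⟩²)/(kT)² = (0.0046198 − 0.0020031)/0.0055944 = 0.468.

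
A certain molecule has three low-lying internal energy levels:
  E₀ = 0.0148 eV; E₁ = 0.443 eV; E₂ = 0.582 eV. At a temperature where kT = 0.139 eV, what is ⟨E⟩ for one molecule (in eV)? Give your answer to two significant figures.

Eᵢ/kT = 0.1065, 3.187, 4.187.
Z = Σ e^(−Eᵢ/kT) = e^(−0.1065) + e^(−3.187) + e^(−4.187) = 0.8990 + 0.04130 + 0.01519 = 0.9555.
⟨E⟩ = Σ Eᵢ e^(−Eᵢ/kT) / Z = (0.0148·0.8990 + 0.443·0.04130 + 0.582·0.01519) / 0.9555 = 0.042 eV.

0.042 eV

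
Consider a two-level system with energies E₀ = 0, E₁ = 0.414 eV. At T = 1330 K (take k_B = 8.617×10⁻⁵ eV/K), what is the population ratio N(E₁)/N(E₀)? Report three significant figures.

k_BT = 8.617×10⁻⁵ × 1330 K = 0.11461 eV.
n₁/n₀ = exp[−(E₁−E₀)/kT] = exp(−(0.414 eV)/(0.11461 eV)) = exp(-3.6123) = 0.0270.

0.0270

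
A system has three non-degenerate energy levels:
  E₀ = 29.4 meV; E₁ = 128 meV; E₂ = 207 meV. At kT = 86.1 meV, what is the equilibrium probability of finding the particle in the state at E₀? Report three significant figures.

0.692

Eᵢ/kT = 0.34146, 1.4866, 2.4042.
Z = Σ e^(−Eᵢ/kT) = e^(−0.34146) + e^(−1.4866) + e^(−2.4042) = 0.71073 + 0.22614 + 0.090338 = 1.0272.
P₀ = e^(−E₀/kT) / Z = 0.71073/1.0272 = 0.692.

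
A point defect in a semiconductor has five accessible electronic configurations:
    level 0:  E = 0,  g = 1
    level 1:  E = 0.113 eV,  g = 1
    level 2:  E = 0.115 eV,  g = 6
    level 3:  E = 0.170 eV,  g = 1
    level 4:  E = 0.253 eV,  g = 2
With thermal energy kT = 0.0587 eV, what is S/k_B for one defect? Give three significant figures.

1.80

Eᵢ/kT = 0, 1.9250, 1.9591, 2.8961, 4.3101.
Z = Σ gᵢe^(−Eᵢ/kT) = 1·e^(−0) + 1·e^(−1.9250) + 6·e^(−1.9591) + 1·e^(−2.8961) + 2·e^(−4.3101) = 1.0000 + 0.14588 + 0.84591 + 0.055238 + 0.026864 = 2.0739.
⟨E⟩ = Σ EᵢPᵢ = 0.062660 eV.
S/k_B = ln Z + ⟨E⟩/kT = ln(2.0739) + 0.062660/0.0587 = 0.72943 + 1.0675 = 1.80.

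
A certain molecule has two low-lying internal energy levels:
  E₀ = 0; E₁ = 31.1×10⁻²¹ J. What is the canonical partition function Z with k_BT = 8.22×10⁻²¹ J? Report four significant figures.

Eᵢ/kT = 0, 3.78345.
Z = Σ e^(−Eᵢ/kT) = e^(−0) + e^(−3.78345) = 1.00000 + 0.0227441 = 1.02274.

Z = 1.023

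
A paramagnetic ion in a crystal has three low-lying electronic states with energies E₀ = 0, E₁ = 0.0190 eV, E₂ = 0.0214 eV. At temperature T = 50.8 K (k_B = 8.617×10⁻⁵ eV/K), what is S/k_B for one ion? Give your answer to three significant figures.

k_BT = 8.617×10⁻⁵ × 50.8 K = 0.0043774 eV.
Eᵢ/kT = 0, 4.3405, 4.8887.
Z = Σ e^(−Eᵢ/kT) = e^(−0) + e^(−4.3405) + e^(−4.8887) = 1.0000 + 0.013030 + 0.0075312 = 1.0206.
⟨E⟩ = Σ EᵢPᵢ = 0.00040049 eV.
S/k_B = ln Z + ⟨E⟩/kT = ln(1.0206) + 0.00040049/0.0043774 = 0.020391 + 0.091490 = 0.112.

0.112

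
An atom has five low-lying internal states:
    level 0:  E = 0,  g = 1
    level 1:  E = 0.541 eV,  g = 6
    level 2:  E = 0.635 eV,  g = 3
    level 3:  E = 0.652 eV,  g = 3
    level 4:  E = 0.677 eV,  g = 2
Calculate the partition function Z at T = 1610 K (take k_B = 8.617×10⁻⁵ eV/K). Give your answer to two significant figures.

k_BT = 8.617×10⁻⁵ × 1610 K = 0.1387 eV.
Eᵢ/kT = 0, 3.901, 4.578, 4.701, 4.881.
Z = Σ gᵢe^(−Eᵢ/kT) = 1·e^(−0) + 6·e^(−3.901) + 3·e^(−4.578) + 3·e^(−4.701) + 2·e^(−4.881) = 1.000 + 0.1213 + 0.03083 + 0.02726 + 0.01518 = 1.195.

Z = 1.2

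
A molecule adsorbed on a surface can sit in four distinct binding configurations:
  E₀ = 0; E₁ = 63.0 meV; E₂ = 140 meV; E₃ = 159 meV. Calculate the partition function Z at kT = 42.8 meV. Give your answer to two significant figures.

Z = 1.3

Eᵢ/kT = 0, 1.472, 3.271, 3.715.
Z = Σ e^(−Eᵢ/kT) = e^(−0) + e^(−1.472) + e^(−3.271) + e^(−3.715) = 1.000 + 0.2295 + 0.03797 + 0.02436 = 1.292.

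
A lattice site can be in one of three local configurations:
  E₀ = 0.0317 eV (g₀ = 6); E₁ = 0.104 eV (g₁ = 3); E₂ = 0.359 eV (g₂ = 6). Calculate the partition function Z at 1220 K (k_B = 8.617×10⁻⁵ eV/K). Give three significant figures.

k_BT = 8.617×10⁻⁵ × 1220 K = 0.10513 eV.
Eᵢ/kT = 0.30153, 0.98925, 3.4148.
Z = Σ gᵢe^(−Eᵢ/kT) = 6·e^(−0.30153) + 3·e^(−0.98925) + 6·e^(−3.4148) = 4.4381 + 1.1156 + 0.19730 = 5.7510.

Z = 5.75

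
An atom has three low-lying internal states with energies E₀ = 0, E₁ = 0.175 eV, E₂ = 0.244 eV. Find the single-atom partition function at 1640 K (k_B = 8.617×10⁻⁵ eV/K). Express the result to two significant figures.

k_BT = 8.617×10⁻⁵ × 1640 K = 0.1413 eV.
Eᵢ/kT = 0, 1.238, 1.727.
Z = Σ e^(−Eᵢ/kT) = e^(−0) + e^(−1.238) + e^(−1.727) = 1.000 + 0.2900 + 0.1778 = 1.468.

Z = 1.5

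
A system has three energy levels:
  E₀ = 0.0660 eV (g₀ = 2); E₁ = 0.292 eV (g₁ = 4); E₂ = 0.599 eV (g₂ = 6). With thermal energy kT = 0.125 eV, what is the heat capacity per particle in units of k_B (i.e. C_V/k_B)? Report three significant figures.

Eᵢ/kT = 0.52800, 2.3360, 4.7920.
Z = Σ gᵢe^(−Eᵢ/kT) = 2·e^(−0.52800) + 4·e^(−2.3360) + 6·e^(−4.7920) = 1.1796 + 0.38685 + 0.049775 = 1.6162.
⟨E⟩ = 0.13651 eV, ⟨E²⟩ = 0.034638 eV².
C_V/k_B = (⟨E²⟩ − ⟨E⟩²)/(kT)² = (0.034638 − 0.018635)/0.015625 = 1.02.

1.02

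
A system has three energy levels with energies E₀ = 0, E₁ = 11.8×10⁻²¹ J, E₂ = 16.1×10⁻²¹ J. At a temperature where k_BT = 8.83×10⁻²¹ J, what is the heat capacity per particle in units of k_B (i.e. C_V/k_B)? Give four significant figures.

0.5010

Eᵢ/kT = 0, 1.33635, 1.82333.
Z = Σ e^(−Eᵢ/kT) = e^(−0) + e^(−1.33635) + e^(−1.82333) = 1.00000 + 0.262803 + 0.161487 = 1.42429.
⟨E⟩ = 4.00271, ⟨E²⟩ = 55.0813.
C_V/k_B = (⟨E²⟩ − ⟨E⟩²)/(kT)² = (55.0813 − 16.0217)/77.9689 = 0.5010.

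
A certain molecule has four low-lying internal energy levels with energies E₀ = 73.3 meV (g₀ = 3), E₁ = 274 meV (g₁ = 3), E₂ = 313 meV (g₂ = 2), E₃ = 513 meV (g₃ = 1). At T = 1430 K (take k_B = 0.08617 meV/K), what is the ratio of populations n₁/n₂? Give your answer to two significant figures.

k_BT = 0.08617 × 1430 K = 123.2 meV.
n₁/n₂ = (g₁/g₂) exp[−(E₁−E₂)/kT] = (3/2) × exp(−(-39 meV)/(123.2 meV)) = (3/2) × exp(0.3166) = 2.1.

2.1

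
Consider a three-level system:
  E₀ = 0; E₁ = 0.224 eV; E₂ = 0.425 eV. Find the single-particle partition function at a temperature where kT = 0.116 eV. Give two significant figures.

Z = 1.2

Eᵢ/kT = 0, 1.931, 3.664.
Z = Σ e^(−Eᵢ/kT) = e^(−0) + e^(−1.931) + e^(−3.664) = 1.000 + 0.1450 + 0.02563 = 1.171.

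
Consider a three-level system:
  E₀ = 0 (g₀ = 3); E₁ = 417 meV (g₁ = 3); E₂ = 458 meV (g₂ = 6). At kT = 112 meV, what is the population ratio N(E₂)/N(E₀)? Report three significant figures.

n₂/n₀ = (g₂/g₀) exp[−(E₂−E₀)/kT] = (6/3) × exp(−(458 meV)/(112 meV)) = (6/3) × exp(-4.0893) = 0.0335.

0.0335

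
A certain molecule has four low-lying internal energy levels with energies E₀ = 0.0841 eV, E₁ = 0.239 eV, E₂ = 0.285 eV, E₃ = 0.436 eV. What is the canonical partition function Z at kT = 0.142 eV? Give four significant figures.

Z = 0.9197

Eᵢ/kT = 0.592254, 1.68310, 2.00704, 3.07042.
Z = Σ e^(−Eᵢ/kT) = e^(−0.592254) + e^(−1.68310) + e^(−2.00704) + e^(−3.07042) = 0.553079 + 0.185797 + 0.134386 + 0.0464017 = 0.919664.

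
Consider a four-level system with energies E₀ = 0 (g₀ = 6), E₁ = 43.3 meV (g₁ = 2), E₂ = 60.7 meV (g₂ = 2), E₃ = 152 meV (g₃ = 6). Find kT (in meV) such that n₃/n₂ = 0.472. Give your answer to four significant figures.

49.37 meV

n₃/n₂ = (g₃/g₂) exp[−(E₃−E₂)/kT] = 0.472.
⇒ (E₃−E₂)/kT = ln((6/2)/0.472) = ln(6.35593) = 1.84939.
kT = 91.3 meV / 1.84939 = 49.37 meV.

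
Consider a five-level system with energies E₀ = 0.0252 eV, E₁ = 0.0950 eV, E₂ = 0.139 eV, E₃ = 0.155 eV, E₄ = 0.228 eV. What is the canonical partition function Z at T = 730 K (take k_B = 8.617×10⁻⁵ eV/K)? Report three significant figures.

Z = 1.11

k_BT = 8.617×10⁻⁵ × 730 K = 0.062904 eV.
Eᵢ/kT = 0.40061, 1.5102, 2.2097, 2.4641, 3.6246.
Z = Σ e^(−Eᵢ/kT) = e^(−0.40061) + e^(−1.5102) + e^(−2.2097) + e^(−2.4641) + e^(−3.6246) = 0.66991 + 0.22087 + 0.10973 + 0.085085 + 0.026660 = 1.1123.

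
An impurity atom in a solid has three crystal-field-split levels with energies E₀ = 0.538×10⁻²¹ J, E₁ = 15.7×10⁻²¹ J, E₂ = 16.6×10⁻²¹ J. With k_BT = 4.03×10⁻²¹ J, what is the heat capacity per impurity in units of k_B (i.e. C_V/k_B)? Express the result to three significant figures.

Eᵢ/kT = 0.13350, 3.8958, 4.1191.
Z = Σ e^(−Eᵢ/kT) = e^(−0.13350) + e^(−3.8958) + e^(−4.1191) = 0.87503 + 0.020327 + 0.016259 = 0.91162.
⟨E⟩ = 1.1625, ⟨E²⟩ = 10.689.
C_V/k_B = (⟨E²⟩ − ⟨E⟩²)/(kT)² = (10.689 − 1.3514)/16.241 = 0.575.

0.575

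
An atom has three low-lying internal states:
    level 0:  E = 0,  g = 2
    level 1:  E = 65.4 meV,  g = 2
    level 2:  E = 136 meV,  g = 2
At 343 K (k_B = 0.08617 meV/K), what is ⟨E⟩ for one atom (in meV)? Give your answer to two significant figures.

k_BT = 0.08617 × 343 K = 29.56 meV.
Eᵢ/kT = 0, 2.212, 4.601.
Z = Σ gᵢe^(−Eᵢ/kT) = 2·e^(−0) + 2·e^(−2.212) + 2·e^(−4.601) = 2.000 + 0.2190 + 0.02008 = 2.239.
⟨E⟩ = Σ Eᵢ gᵢe^(−Eᵢ/kT) / Z = (0·2.000 + 65.4·0.2190 + 136·0.02008) / 2.239 = 7.6 meV.

7.6 meV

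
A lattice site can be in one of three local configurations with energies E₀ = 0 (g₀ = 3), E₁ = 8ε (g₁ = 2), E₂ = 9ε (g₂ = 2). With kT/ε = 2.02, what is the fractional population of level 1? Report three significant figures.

0.0124

Eᵢ/kT = 0, 3.9604, 4.4554.
Z = Σ gᵢe^(−Eᵢ/kT) = 3·e^(−0) + 2·e^(−3.9604) + 2·e^(−4.4554) = 3.0000 + 0.038111 + 0.023231 = 3.0613.
P₁ = g₁ e^(−E₁/kT) / Z = 0.038111/3.0613 = 0.0124.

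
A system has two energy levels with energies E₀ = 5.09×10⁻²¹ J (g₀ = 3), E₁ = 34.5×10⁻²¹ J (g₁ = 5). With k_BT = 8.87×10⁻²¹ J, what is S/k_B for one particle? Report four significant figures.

Eᵢ/kT = 0.573844, 3.88952.
Z = Σ gᵢe^(−Eᵢ/kT) = 3·e^(−0.573844) + 5·e^(−3.88952) = 1.69007 + 0.102276 = 1.79235.
⟨E⟩ = Σ EᵢPᵢ = 6.76820 ×10⁻²¹ J.
S/k_B = ln Z + ⟨E⟩/kT = ln(1.79235) + 6.76820/8.87 = 0.583528 + 0.763044 = 1.347.

1.347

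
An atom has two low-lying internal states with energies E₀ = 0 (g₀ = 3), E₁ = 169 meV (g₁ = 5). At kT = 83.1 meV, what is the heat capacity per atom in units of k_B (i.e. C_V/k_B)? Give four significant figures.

Eᵢ/kT = 0, 2.03369.
Z = Σ gᵢe^(−Eᵢ/kT) = 3·e^(−0) + 5·e^(−2.03369) = 3.00000 + 0.654259 = 3.65426.
⟨E⟩ = 30.2578 meV, ⟨E²⟩ = 5113.56 meV².
C_V/k_B = (⟨E²⟩ − ⟨E⟩²)/(kT)² = (5113.56 − 915.534)/6905.61 = 0.6079.

0.6079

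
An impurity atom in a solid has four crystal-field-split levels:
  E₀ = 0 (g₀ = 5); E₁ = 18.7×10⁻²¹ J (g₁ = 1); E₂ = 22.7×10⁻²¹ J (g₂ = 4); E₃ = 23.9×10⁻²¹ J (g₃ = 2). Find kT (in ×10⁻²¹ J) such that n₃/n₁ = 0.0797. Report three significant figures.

1.61 ×10⁻²¹ J

n₃/n₁ = (g₃/g₁) exp[−(E₃−E₁)/kT] = 0.0797.
⇒ (E₃−E₁)/kT = ln((2/1)/0.0797) = ln(25.094) = 3.2226.
kT = 5.2 ×10⁻²¹ J / 3.2226 = 1.61 ×10⁻²¹ J.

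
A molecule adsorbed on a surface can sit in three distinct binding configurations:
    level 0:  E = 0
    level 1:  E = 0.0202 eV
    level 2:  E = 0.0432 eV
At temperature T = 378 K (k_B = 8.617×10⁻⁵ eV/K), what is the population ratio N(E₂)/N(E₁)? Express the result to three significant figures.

0.494

k_BT = 8.617×10⁻⁵ × 378 K = 0.032572 eV.
n₂/n₁ = exp[−(E₂−E₁)/kT] = exp(−(0.0230 eV)/(0.032572 eV)) = exp(-0.70613) = 0.494.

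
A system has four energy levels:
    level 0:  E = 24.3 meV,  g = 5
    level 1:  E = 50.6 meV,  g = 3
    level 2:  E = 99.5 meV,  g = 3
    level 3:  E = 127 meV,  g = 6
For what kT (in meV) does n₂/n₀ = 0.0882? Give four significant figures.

n₂/n₀ = (g₂/g₀) exp[−(E₂−E₀)/kT] = 0.0882.
⇒ (E₂−E₀)/kT = ln((3/5)/0.0882) = ln(6.80272) = 1.91732.
kT = 75.2 meV / 1.91732 = 39.22 meV.

39.22 meV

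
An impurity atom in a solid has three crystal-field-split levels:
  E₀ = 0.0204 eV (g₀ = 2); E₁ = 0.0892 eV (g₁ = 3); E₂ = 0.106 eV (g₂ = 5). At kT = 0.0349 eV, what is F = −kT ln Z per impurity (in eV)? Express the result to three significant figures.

Eᵢ/kT = 0.58453, 2.5559, 3.0372.
Z = Σ gᵢe^(−Eᵢ/kT) = 2·e^(−0.58453) + 3·e^(−2.5559) + 5·e^(−3.0372) = 1.1147 + 0.23287 + 0.23985 = 1.5874.
F = −kT ln Z = −0.0349 × ln(1.5874) = −0.0349 × 0.46210 = -0.0161 eV.

-0.0161 eV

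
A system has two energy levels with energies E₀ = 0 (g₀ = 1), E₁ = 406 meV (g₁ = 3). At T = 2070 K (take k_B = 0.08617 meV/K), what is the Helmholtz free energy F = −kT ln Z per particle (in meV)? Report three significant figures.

k_BT = 0.08617 × 2070 K = 178.37 meV.
Eᵢ/kT = 0, 2.2762.
Z = Σ gᵢe^(−Eᵢ/kT) = 1·e^(−0) + 3·e^(−2.2762) = 1.0000 + 0.30802 = 1.3080.
F = −kT ln Z = −178.37 × ln(1.3080) = −178.37 × 0.26850 = -47.9 meV.

-47.9 meV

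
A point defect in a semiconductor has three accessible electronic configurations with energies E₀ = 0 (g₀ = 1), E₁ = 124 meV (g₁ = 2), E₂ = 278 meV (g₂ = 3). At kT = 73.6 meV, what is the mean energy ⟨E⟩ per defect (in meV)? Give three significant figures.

Eᵢ/kT = 0, 1.6848, 3.7772.
Z = Σ gᵢe^(−Eᵢ/kT) = 1·e^(−0) + 2·e^(−1.6848) + 3·e^(−3.7772) = 1.0000 + 0.37096 + 0.068660 = 1.4396.
⟨E⟩ = Σ Eᵢ gᵢe^(−Eᵢ/kT) / Z = (0·1.0000 + 124·0.37096 + 278·0.068660) / 1.4396 = 45.2 meV.

45.2 meV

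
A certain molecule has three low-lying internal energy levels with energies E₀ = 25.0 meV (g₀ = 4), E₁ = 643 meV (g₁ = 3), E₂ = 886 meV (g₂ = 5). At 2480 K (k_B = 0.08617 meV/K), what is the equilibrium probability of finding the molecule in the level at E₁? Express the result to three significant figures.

k_BT = 0.08617 × 2480 K = 213.70 meV.
Eᵢ/kT = 0.11699, 3.0089, 4.1460.
Z = Σ gᵢe^(−Eᵢ/kT) = 4·e^(−0.11699) + 3·e^(−3.0089) + 5·e^(−4.1460) = 3.5584 + 0.14804 + 0.079138 = 3.7856.
P₁ = g₁ e^(−E₁/kT) / Z = 0.14804/3.7856 = 0.0391.

0.0391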